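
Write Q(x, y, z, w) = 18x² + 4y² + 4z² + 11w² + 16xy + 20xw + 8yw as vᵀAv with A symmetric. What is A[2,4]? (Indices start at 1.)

The coefficient of y·w in Q is 8. For a symmetric A this equals A[2,4] + A[4,2] = 2·A[2,4].
So A[2,4] = 8/2 = 4.

4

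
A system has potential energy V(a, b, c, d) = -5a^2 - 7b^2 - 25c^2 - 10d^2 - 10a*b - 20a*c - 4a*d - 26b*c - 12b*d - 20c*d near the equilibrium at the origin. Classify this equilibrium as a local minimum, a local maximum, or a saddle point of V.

local maximum

The Hessian at the origin is H = [[-10, -10, -20, -4], [-10, -14, -26, -12], [-20, -26, -50, -20], [-4, -12, -20, -20]].
Symmetric row and column elimination reduces H to a congruent diagonal form with pivots -10, -4, -1, -12/5.
That gives 4 negative pivots.
H is negative definite, so the origin is a strict local maximum.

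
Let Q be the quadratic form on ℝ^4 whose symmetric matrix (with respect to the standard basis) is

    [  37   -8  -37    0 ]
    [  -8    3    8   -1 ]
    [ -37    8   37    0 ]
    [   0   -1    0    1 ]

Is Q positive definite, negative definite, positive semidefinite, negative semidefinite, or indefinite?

positive semidefinite

Row-reducing A symmetrically gives the diagonal entries 37, 47/37, 0, 10/47.
That gives 3 positive, 1 zero pivots.
Hence Q is positive semidefinite.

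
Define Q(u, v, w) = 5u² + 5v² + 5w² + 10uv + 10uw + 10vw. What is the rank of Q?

The associated matrix is A = [[5, 5, 5], [5, 5, 5], [5, 5, 5]].
Applying the same elementary operations to the rows and columns of A produces a congruent diagonal matrix with entries 5, 0, 0.
So there are 1 positive, 2 zero pivots.
The rank is the number of nonzero pivots: 1.

1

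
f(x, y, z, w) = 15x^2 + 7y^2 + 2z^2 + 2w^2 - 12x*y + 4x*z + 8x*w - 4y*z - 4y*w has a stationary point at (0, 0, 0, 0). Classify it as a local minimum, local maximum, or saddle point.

The Hessian at the origin is H = [[30, -12, 4, 8], [-12, 14, -4, -4], [4, -4, 4, 0], [8, -4, 0, 4]].
Applying the same elementary operations to the rows and columns of H produces a congruent diagonal matrix with entries 30, 46/5, 196/69, 60/49.
Counting signs: 4 positive.
H is positive definite, so the origin is a strict local minimum.

local minimum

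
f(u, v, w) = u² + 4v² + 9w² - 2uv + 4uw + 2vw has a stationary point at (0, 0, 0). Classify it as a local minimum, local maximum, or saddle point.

The Hessian at the origin is H = [[2, -2, 4], [-2, 8, 2], [4, 2, 18]].
Row-reducing H symmetrically gives the diagonal entries 2, 6, 4.
So there are 3 positive pivots.
H is positive definite, so the origin is a strict local minimum.

local minimum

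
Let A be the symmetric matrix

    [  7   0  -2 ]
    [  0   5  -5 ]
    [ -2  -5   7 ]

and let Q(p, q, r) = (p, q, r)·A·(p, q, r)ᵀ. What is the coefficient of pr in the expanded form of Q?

-4

The coefficient of pr is A[1,3] + A[3,1] = 2·(-2) = -4.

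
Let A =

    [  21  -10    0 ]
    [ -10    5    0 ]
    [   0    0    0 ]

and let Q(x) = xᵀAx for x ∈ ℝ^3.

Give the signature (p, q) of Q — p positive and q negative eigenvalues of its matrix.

Symmetric row and column elimination reduces A to a congruent diagonal form with pivots 21, 5/21, 0.
Counting signs: 2 positive, 1 zero.

(2, 0)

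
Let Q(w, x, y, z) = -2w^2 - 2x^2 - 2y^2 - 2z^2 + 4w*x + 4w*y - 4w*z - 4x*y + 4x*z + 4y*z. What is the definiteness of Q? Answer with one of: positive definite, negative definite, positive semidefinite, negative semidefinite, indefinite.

Write A = [[-2, 2, 2, -2], [2, -2, -2, 2], [2, -2, -2, 2], [-2, 2, 2, -2]].
Applying the same elementary operations to the rows and columns of A produces a congruent diagonal matrix with entries -2, 0, 0, 0.
So there are 1 negative, 3 zero pivots.
Hence Q is negative semidefinite.

negative semidefinite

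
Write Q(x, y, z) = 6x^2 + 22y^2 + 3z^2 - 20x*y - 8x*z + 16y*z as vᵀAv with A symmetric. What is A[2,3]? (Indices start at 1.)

8

The coefficient of y·z in Q is 16. For a symmetric A this equals A[2,3] + A[3,2] = 2·A[2,3].
So A[2,3] = 16/2 = 8.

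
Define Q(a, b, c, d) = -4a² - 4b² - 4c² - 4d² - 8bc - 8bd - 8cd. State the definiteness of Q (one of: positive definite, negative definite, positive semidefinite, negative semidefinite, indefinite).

negative semidefinite

Write A = [[-4, 0, 0, 0], [0, -4, -4, -4], [0, -4, -4, -4], [0, -4, -4, -4]].
Row-reducing A symmetrically gives the diagonal entries -4, -4, 0, 0.
That gives 2 negative, 2 zero pivots.
Hence Q is negative semidefinite.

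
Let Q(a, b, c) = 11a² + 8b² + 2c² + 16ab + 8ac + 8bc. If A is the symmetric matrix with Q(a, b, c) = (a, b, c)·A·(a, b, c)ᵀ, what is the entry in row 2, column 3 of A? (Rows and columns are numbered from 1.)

4

The coefficient of b·c in Q is 8. For a symmetric A this equals A[2,3] + A[3,2] = 2·A[2,3].
So A[2,3] = 8/2 = 4.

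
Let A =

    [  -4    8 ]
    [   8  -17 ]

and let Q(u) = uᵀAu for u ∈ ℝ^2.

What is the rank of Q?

Row-reducing A symmetrically gives the diagonal entries -4, -1.
Counting signs: 2 negative.
The rank is the number of nonzero pivots: 2.

2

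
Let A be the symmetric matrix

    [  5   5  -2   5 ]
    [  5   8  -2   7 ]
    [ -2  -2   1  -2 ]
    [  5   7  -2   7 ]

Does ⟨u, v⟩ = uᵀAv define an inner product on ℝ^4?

yes

Leading principal minors: Δ_1 = 5, Δ_2 = 15, Δ_3 = 3, Δ_4 = 2.
All leading principal minors are positive, so by Sylvester's criterion Q is positive definite.
⟨·,·⟩ is an inner product exactly when A is positive definite.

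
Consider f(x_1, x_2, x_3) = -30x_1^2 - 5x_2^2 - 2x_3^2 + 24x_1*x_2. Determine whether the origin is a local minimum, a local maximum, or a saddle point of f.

local maximum

The Hessian at the origin is H = [[-60, 24, 0], [24, -10, 0], [0, 0, -4]].
Congruent diagonalization of H (simultaneous row and column reduction) yields pivots -60, -2/5, -4.
Counting signs: 3 negative.
H is negative definite, so the origin is a strict local maximum.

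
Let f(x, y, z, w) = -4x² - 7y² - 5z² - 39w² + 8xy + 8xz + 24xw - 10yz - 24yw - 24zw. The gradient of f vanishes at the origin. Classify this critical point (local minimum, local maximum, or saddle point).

The Hessian at the origin is H = [[-8, 8, 8, 24], [8, -14, -10, -24], [8, -10, -10, -24], [24, -24, -24, -78]].
Congruent diagonalization of H (simultaneous row and column reduction) yields pivots -8, -6, -4/3, -6.
Counting signs: 4 negative.
H is negative definite, so the origin is a strict local maximum.

local maximum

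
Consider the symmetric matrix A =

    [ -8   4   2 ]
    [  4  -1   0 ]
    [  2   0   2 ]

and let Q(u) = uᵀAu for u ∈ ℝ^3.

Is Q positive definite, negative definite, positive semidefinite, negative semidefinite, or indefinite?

An LDLᵀ factorisation of A has diagonal entries -8, 1, 3/2.
That gives 2 positive, 1 negative pivots.
Hence Q is indefinite.

indefinite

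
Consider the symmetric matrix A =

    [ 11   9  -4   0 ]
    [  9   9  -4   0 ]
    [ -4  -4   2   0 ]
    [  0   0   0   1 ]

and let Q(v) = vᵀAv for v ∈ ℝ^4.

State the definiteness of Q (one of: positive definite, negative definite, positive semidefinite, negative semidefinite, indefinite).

positive definite

Leading principal minors: Δ_1 = 11, Δ_2 = 18, Δ_3 = 4, Δ_4 = 4.
All leading principal minors are positive, so by Sylvester's criterion Q is positive definite.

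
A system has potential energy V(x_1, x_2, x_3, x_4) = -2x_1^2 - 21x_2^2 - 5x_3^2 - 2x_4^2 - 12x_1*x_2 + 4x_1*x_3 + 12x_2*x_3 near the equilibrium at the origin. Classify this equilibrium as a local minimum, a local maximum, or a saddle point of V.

local maximum

The Hessian at the origin is H = [[-4, -12, 4, 0], [-12, -42, 12, 0], [4, 12, -10, 0], [0, 0, 0, -4]].
Applying the same elementary operations to the rows and columns of H produces a congruent diagonal matrix with entries -4, -6, -6, -4.
So there are 4 negative pivots.
H is negative definite, so the origin is a strict local maximum.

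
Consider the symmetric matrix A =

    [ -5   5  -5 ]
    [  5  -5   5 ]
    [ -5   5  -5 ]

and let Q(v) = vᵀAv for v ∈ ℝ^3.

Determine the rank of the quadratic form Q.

Congruent diagonalization of A (simultaneous row and column reduction) yields pivots -5, 0, 0.
So there are 1 negative, 2 zero pivots.
The rank is the number of nonzero pivots: 1.

1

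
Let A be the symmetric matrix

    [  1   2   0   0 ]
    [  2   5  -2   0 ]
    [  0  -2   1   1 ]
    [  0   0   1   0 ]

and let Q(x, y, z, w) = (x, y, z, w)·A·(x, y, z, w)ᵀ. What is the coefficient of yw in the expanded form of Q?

0

The coefficient of yw is A[2,4] + A[4,2] = 2·0 = 0.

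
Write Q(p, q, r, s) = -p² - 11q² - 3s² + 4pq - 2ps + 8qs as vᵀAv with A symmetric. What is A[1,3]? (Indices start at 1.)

The coefficient of p·r in Q is 0. For a symmetric A this equals A[1,3] + A[3,1] = 2·A[1,3].
So A[1,3] = 0/2 = 0.

0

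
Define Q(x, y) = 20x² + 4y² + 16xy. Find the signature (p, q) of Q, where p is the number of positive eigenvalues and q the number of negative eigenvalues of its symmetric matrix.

(2, 0)

The symmetric matrix is A = [[20, 8], [8, 4]].
Row-reducing A symmetrically gives the diagonal entries 20, 4/5.
That gives 2 positive pivots.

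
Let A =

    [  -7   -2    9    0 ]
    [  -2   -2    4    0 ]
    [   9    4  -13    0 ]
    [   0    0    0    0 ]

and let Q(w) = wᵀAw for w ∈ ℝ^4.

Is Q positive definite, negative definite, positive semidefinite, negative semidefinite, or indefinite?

Congruent diagonalization of A (simultaneous row and column reduction) yields pivots -7, -10/7, 0, 0.
That gives 2 negative, 2 zero pivots.
Hence Q is negative semidefinite.

negative semidefinite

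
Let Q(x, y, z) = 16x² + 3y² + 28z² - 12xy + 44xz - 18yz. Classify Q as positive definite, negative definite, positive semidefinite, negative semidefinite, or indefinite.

indefinite

The associated matrix is A = [[16, -6, 22], [-6, 3, -9], [22, -9, 28]].
Symmetric row and column elimination reduces A to a congruent diagonal form with pivots 16, 3/4, -3.
So there are 2 positive, 1 negative pivots.
Hence Q is indefinite.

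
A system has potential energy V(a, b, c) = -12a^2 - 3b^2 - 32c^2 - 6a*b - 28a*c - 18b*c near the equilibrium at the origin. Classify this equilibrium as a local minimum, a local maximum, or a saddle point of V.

local maximum

The Hessian at the origin is H = [[-24, -6, -28], [-6, -6, -18], [-28, -18, -64]].
Congruent diagonalization of H (simultaneous row and column reduction) yields pivots -24, -9/2, -40/9.
So there are 3 negative pivots.
H is negative definite, so the origin is a strict local maximum.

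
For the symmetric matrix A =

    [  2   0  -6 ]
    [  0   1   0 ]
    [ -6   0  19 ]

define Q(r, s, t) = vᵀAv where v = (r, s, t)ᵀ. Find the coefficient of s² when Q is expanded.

1

The coefficient of s² is the diagonal entry A[2,2] = 1.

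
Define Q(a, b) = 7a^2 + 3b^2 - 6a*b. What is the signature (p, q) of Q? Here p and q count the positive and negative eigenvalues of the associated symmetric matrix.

(2, 0)

The symmetric matrix is A = [[7, -3], [-3, 3]].
Symmetric row and column elimination reduces A to a congruent diagonal form with pivots 7, 12/7.
So there are 2 positive pivots.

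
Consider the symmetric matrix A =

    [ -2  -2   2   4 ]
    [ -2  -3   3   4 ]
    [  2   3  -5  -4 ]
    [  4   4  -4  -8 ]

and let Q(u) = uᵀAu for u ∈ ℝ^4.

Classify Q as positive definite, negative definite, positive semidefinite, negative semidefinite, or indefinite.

negative semidefinite

Row-reducing A symmetrically gives the diagonal entries -2, -1, -2, 0.
So there are 3 negative, 1 zero pivots.
Hence Q is negative semidefinite.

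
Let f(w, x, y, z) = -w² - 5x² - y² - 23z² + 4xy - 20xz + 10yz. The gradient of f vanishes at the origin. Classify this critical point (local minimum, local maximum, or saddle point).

The Hessian at the origin is H = [[-2, 0, 0, 0], [0, -10, 4, -20], [0, 4, -2, 10], [0, -20, 10, -46]].
Row-reducing H symmetrically gives the diagonal entries -2, -10, -2/5, 4.
Counting signs: 1 positive, 3 negative.
H is indefinite, so the origin is a saddle point.

saddle point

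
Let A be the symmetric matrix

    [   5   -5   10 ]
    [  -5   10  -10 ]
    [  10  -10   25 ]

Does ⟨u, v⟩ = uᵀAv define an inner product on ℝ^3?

Leading principal minors: Δ_1 = 5, Δ_2 = 25, Δ_3 = 125.
All leading principal minors are positive, so by Sylvester's criterion Q is positive definite.
⟨·,·⟩ is an inner product exactly when A is positive definite.

yes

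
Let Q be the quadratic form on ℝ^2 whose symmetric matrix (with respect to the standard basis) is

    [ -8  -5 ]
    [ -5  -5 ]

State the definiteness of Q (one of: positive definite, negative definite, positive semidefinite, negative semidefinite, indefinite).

negative definite

Leading principal minors: Δ_1 = -8, Δ_2 = 15.
The signs alternate starting with Δ_1 < 0, so by Sylvester's criterion Q is negative definite.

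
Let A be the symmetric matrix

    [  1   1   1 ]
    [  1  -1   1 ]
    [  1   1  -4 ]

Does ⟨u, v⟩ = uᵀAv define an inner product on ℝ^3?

Row-reducing A symmetrically gives the diagonal entries 1, -2, -5.
Counting signs: 1 positive, 2 negative.
Hence Q is indefinite.
⟨·,·⟩ is an inner product exactly when A is positive definite.

no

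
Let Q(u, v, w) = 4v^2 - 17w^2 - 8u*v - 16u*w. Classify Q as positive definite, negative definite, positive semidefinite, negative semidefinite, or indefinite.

The symmetric matrix is A = [[0, -4, -8], [-4, 4, 0], [-8, 0, -17]].
A is congruent to a diagonal matrix with 1 positive, 2 negative and 0 zero entries, so Q is indefinite.

indefinite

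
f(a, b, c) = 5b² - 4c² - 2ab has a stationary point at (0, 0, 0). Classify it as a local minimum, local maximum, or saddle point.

The Hessian at the origin is H = [[0, -2, 0], [-2, 10, 0], [0, 0, -8]].
H is indefinite, so the origin is a saddle point.

saddle point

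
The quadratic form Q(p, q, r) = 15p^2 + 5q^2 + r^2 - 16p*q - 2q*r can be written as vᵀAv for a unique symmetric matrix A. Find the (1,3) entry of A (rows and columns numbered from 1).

0

The coefficient of p·r in Q is 0. For a symmetric A this equals A[1,3] + A[3,1] = 2·A[1,3].
So A[1,3] = 0/2 = 0.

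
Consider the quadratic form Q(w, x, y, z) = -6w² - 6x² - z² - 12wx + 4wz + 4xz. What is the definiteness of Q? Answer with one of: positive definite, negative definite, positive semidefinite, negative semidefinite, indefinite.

The symmetric matrix is A = [[-6, -6, 0, 2], [-6, -6, 0, 2], [0, 0, 0, 0], [2, 2, 0, -1]].
Congruent diagonalization of A (simultaneous row and column reduction) yields pivots -6, 0, 0, -1/3.
Counting signs: 2 negative, 2 zero.
Hence Q is negative semidefinite.

negative semidefinite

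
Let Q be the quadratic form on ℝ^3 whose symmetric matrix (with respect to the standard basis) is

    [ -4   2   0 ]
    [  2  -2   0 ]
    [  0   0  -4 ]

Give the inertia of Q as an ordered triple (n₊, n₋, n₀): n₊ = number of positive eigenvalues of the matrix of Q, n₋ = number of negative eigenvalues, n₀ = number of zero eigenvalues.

Row-reducing A symmetrically gives the diagonal entries -4, -1, -4.
That gives 3 negative pivots.

(0, 3, 0)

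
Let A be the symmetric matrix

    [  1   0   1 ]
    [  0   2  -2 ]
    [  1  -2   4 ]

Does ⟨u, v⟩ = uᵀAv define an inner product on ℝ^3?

yes

Leading principal minors: Δ_1 = 1, Δ_2 = 2, Δ_3 = 2.
All leading principal minors are positive, so by Sylvester's criterion Q is positive definite.
⟨·,·⟩ is an inner product exactly when A is positive definite.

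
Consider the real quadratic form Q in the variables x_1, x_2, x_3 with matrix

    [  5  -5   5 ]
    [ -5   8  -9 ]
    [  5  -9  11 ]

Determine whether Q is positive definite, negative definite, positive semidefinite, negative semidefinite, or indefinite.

positive definite

Leading principal minors: Δ_1 = 5, Δ_2 = 15, Δ_3 = 10.
All leading principal minors are positive, so by Sylvester's criterion Q is positive definite.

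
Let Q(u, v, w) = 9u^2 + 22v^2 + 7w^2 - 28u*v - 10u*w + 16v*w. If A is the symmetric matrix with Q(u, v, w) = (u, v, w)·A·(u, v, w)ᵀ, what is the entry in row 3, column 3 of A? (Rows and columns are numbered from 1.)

The coefficient of w^2 in Q is 7, and that is exactly A[3,3].

7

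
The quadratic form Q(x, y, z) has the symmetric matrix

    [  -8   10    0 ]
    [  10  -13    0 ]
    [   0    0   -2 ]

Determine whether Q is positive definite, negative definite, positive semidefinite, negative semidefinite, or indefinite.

negative definite

An LDLᵀ factorisation of A has diagonal entries -8, -1/2, -2.
Counting signs: 3 negative.
Hence Q is negative definite.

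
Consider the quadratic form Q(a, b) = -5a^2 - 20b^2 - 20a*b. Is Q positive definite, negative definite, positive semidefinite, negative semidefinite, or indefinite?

The associated matrix is A = [[-5, -10], [-10, -20]].
Row-reducing A symmetrically gives the diagonal entries -5, 0.
Counting signs: 1 negative, 1 zero.
Hence Q is negative semidefinite.

negative semidefinite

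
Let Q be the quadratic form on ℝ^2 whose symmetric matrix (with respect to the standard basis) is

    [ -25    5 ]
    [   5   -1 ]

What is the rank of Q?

1

Symmetric row and column elimination reduces A to a congruent diagonal form with pivots -25, 0.
So there are 1 negative, 1 zero pivots.
The rank is the number of nonzero pivots: 1.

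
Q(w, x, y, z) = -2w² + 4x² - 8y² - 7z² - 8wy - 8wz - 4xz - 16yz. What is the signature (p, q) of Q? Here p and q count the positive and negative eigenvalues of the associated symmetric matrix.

The associated matrix is A = [[-2, 0, -4, -4], [0, 4, 0, -2], [-4, 0, -8, -8], [-4, -2, -8, -7]].
Applying the same elementary operations to the rows and columns of A produces a congruent diagonal matrix with entries -2, 4, 0, 0.
That gives 1 positive, 1 negative, 2 zero pivots.

(1, 1)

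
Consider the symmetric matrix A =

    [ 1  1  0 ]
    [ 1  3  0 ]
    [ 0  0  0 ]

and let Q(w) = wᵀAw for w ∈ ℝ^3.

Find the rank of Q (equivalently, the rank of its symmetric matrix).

Row-reducing A symmetrically gives the diagonal entries 1, 2, 0.
Counting signs: 2 positive, 1 zero.
The rank is the number of nonzero pivots: 2.

2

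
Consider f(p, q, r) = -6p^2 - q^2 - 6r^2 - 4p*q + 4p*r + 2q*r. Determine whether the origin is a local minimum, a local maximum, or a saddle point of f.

The Hessian at the origin is H = [[-12, -4, 4], [-4, -2, 2], [4, 2, -12]].
An LDLᵀ factorisation of H has diagonal entries -12, -2/3, -10.
That gives 3 negative pivots.
H is negative definite, so the origin is a strict local maximum.

local maximum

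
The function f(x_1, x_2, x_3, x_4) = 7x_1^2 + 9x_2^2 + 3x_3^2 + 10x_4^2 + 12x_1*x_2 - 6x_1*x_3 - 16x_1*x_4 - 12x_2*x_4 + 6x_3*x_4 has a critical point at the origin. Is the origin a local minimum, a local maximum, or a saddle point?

The Hessian at the origin is H = [[14, 12, -6, -16], [12, 18, 0, -12], [-6, 0, 6, 6], [-16, -12, 6, 20]].
H is indefinite, so the origin is a saddle point.

saddle point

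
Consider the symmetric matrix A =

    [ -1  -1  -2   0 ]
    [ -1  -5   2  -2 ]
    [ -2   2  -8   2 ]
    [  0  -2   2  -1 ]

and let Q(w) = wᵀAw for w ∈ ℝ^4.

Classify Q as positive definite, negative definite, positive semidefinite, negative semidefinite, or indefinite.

Symmetric row and column elimination reduces A to a congruent diagonal form with pivots -1, -4, 0, 0.
So there are 2 negative, 2 zero pivots.
Hence Q is negative semidefinite.

negative semidefinite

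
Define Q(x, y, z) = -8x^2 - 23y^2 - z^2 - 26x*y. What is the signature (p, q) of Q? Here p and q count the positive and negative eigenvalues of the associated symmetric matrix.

The symmetric matrix is A = [[-8, -13, 0], [-13, -23, 0], [0, 0, -1]].
Congruent diagonalization of A (simultaneous row and column reduction) yields pivots -8, -15/8, -1.
That gives 3 negative pivots.

(0, 3)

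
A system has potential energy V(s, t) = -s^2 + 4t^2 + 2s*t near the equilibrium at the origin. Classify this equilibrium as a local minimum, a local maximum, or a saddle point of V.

The Hessian at the origin is H = [[-2, 2], [2, 8]].
det H = -2·8 − (2)² = -20 < 0, so H is indefinite.
Therefore the origin is a saddle point.

saddle point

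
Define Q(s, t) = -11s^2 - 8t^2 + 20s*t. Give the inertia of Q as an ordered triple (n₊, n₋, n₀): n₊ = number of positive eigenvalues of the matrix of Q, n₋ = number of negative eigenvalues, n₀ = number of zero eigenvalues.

(1, 1, 0)

Write A = [[-11, 10], [10, -8]].
Congruent diagonalization of A (simultaneous row and column reduction) yields pivots -11, 12/11.
That gives 1 positive, 1 negative pivots.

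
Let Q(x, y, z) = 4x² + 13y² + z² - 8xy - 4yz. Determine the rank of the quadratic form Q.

3

Write A = [[4, -4, 0], [-4, 13, -2], [0, -2, 1]].
An LDLᵀ factorisation of A has diagonal entries 4, 9, 5/9.
So there are 3 positive pivots.
The rank is the number of nonzero pivots: 3.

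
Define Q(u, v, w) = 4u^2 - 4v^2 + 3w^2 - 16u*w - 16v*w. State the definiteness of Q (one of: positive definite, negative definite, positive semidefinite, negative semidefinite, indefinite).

The symmetric matrix is A = [[4, 0, -8], [0, -4, -8], [-8, -8, 3]].
Congruent diagonalization of A (simultaneous row and column reduction) yields pivots 4, -4, 3.
So there are 2 positive, 1 negative pivots.
Hence Q is indefinite.

indefinite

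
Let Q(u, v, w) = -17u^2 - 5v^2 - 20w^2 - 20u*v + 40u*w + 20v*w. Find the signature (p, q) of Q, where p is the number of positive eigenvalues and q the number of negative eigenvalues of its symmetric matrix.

The associated matrix is A = [[-17, -10, 20], [-10, -5, 10], [20, 10, -20]].
Row-reducing A symmetrically gives the diagonal entries -17, 15/17, 0.
So there are 1 positive, 1 negative, 1 zero pivots.

(1, 1)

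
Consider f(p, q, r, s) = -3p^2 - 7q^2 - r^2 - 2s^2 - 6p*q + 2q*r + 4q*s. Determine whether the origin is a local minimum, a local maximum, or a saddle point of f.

local maximum

The Hessian at the origin is H = [[-6, -6, 0, 0], [-6, -14, 2, 4], [0, 2, -2, 0], [0, 4, 0, -4]].
Row-reducing H symmetrically gives the diagonal entries -6, -8, -3/2, -4/3.
That gives 4 negative pivots.
H is negative definite, so the origin is a strict local maximum.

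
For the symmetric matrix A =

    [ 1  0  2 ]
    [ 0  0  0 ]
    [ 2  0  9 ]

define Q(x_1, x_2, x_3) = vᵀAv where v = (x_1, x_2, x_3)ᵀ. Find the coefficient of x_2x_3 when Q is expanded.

The coefficient of x_2x_3 is A[2,3] + A[3,2] = 2·0 = 0.

0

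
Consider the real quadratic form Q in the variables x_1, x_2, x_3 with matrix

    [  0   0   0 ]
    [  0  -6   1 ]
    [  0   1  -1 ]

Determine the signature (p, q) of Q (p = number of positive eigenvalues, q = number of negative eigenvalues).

(0, 2)

Congruent diagonalization of A (simultaneous row and column reduction) yields pivots 0, -6, -5/6.
That gives 2 negative, 1 zero pivots.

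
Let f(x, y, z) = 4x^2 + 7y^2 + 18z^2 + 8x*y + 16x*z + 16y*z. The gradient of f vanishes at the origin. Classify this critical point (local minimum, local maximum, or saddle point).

local minimum

The Hessian at the origin is H = [[8, 8, 16], [8, 14, 16], [16, 16, 36]].
Symmetric row and column elimination reduces H to a congruent diagonal form with pivots 8, 6, 4.
That gives 3 positive pivots.
H is positive definite, so the origin is a strict local minimum.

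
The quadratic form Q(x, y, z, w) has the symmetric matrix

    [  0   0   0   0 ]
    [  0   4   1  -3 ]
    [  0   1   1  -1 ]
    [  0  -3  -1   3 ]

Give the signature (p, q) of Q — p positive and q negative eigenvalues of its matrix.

Applying the same elementary operations to the rows and columns of A produces a congruent diagonal matrix with entries 0, 4, 3/4, 2/3.
Counting signs: 3 positive, 1 zero.

(3, 0)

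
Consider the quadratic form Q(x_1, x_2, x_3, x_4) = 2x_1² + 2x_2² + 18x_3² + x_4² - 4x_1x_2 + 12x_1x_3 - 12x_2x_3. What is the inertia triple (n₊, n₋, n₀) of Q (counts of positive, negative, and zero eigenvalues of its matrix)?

The associated matrix is A = [[2, -2, 6, 0], [-2, 2, -6, 0], [6, -6, 18, 0], [0, 0, 0, 1]].
Symmetric row and column elimination reduces A to a congruent diagonal form with pivots 2, 0, 0, 1.
Counting signs: 2 positive, 2 zero.

(2, 0, 2)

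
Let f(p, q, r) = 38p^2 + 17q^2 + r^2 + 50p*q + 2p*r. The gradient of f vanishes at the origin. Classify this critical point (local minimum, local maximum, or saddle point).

local minimum

The Hessian at the origin is H = [[76, 50, 2], [50, 34, 0], [2, 0, 2]].
Symmetric row and column elimination reduces H to a congruent diagonal form with pivots 76, 21/19, 8/21.
That gives 3 positive pivots.
H is positive definite, so the origin is a strict local minimum.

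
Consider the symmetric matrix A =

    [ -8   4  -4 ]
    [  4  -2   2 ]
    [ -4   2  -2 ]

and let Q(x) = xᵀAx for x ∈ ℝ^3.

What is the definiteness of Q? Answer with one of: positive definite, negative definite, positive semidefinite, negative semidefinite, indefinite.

negative semidefinite

Applying the same elementary operations to the rows and columns of A produces a congruent diagonal matrix with entries -8, 0, 0.
Counting signs: 1 negative, 2 zero.
Hence Q is negative semidefinite.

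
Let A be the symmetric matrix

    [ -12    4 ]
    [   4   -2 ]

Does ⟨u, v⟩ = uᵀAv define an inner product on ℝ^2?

no

Applying the same elementary operations to the rows and columns of A produces a congruent diagonal matrix with entries -12, -2/3.
So there are 2 negative pivots.
Hence Q is negative definite.
⟨·,·⟩ is an inner product exactly when A is positive definite.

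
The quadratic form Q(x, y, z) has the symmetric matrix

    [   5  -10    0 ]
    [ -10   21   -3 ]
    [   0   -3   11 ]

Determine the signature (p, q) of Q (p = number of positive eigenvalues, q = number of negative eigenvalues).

(3, 0)

Congruent diagonalization of A (simultaneous row and column reduction) yields pivots 5, 1, 2.
Counting signs: 3 positive.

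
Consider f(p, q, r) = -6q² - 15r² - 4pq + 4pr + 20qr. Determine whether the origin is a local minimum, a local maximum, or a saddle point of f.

saddle point

The Hessian at the origin is H = [[0, -4, 4], [-4, -12, 20], [4, 20, -30]].
H is indefinite, so the origin is a saddle point.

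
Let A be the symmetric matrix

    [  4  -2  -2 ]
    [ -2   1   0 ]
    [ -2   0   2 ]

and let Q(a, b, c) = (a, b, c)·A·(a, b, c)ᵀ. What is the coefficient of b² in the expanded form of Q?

1

The coefficient of b² is the diagonal entry A[2,2] = 1.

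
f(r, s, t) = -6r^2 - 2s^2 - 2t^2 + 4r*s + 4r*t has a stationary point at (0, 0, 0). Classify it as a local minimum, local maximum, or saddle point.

local maximum

The Hessian at the origin is H = [[-12, 4, 4], [4, -4, 0], [4, 0, -4]].
Row-reducing H symmetrically gives the diagonal entries -12, -8/3, -2.
So there are 3 negative pivots.
H is negative definite, so the origin is a strict local maximum.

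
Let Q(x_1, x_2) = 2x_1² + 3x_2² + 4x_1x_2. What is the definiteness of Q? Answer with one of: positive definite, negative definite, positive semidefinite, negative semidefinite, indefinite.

The symmetric matrix of Q is A = [[2, 2], [2, 3]].
Leading principal minors: Δ_1 = 2, Δ_2 = 2.
All leading principal minors are positive, so by Sylvester's criterion Q is positive definite.

positive definite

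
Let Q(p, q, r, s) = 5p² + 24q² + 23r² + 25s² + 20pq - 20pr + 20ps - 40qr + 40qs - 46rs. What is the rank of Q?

4

The associated matrix is A = [[5, 10, -10, 10], [10, 24, -20, 20], [-10, -20, 23, -23], [10, 20, -23, 25]].
Row-reducing A symmetrically gives the diagonal entries 5, 4, 3, 2.
That gives 4 positive pivots.
The rank is the number of nonzero pivots: 4.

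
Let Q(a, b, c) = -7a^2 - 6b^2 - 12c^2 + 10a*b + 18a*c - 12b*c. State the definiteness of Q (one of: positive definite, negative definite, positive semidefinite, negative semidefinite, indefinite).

The symmetric matrix of Q is A = [[-7, 5, 9], [5, -6, -6], [9, -6, -12]].
Leading principal minors: Δ_1 = -7, Δ_2 = 17, Δ_3 = -6.
The signs alternate starting with Δ_1 < 0, so by Sylvester's criterion Q is negative definite.

negative definite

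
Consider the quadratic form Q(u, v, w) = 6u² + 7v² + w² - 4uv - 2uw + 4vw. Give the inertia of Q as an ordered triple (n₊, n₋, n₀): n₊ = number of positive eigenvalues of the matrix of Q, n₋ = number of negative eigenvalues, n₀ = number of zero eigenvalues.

Write A = [[6, -2, -1], [-2, 7, 2], [-1, 2, 1]].
Congruent diagonalization of A (simultaneous row and column reduction) yields pivots 6, 19/3, 15/38.
Counting signs: 3 positive.

(3, 0, 0)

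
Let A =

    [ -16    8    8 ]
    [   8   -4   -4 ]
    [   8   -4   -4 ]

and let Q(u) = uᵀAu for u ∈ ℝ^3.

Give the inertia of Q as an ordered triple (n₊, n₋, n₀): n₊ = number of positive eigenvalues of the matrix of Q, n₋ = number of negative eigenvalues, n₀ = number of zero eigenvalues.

Applying the same elementary operations to the rows and columns of A produces a congruent diagonal matrix with entries -16, 0, 0.
That gives 1 negative, 2 zero pivots.

(0, 1, 2)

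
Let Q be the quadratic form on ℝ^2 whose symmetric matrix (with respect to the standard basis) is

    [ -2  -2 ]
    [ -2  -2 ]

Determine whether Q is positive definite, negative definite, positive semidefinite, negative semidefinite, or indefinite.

negative semidefinite

For the 2×2 matrix [[-2, -2], [-2, -2]]: det = -2·-2 − (-2)² = 0, trace = -4.
det = 0 so one eigenvalue is zero; the form is semidefinite with the sign of the trace.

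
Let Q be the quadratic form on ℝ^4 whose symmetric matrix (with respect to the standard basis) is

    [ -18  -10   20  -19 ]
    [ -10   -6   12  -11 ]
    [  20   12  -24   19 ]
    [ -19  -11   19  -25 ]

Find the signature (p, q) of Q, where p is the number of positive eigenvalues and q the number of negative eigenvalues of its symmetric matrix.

By Sylvester's law of inertia any congruent diagonalization of A has 1 positive, 3 negative and 0 zero entries.

(1, 3)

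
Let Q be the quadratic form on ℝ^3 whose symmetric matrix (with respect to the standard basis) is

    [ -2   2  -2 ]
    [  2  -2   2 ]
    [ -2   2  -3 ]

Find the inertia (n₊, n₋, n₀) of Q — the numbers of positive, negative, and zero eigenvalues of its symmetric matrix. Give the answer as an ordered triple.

Row-reducing A symmetrically gives the diagonal entries -2, 0, -1.
So there are 2 negative, 1 zero pivots.

(0, 2, 1)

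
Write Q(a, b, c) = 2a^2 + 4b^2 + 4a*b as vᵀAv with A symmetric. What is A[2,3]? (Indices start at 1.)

The coefficient of b·c in Q is 0. For a symmetric A this equals A[2,3] + A[3,2] = 2·A[2,3].
So A[2,3] = 0/2 = 0.

0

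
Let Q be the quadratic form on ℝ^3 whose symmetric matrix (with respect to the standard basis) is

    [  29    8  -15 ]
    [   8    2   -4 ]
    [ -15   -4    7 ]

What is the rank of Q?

Congruent diagonalization of A (simultaneous row and column reduction) yields pivots 29, -6/29, -2/3.
Counting signs: 1 positive, 2 negative.
The rank is the number of nonzero pivots: 3.

3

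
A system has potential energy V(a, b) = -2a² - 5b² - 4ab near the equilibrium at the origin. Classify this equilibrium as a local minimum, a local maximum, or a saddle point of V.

local maximum

The Hessian at the origin is H = [[-4, -4], [-4, -10]].
det H = -4·-10 − (-4)² = 24 > 0 and H[1,1] = -4 < 0, so H is negative definite.
Therefore the origin is a local maximum.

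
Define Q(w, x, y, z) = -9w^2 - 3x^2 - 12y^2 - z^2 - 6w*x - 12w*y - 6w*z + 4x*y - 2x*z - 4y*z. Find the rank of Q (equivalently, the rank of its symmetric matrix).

2

The symmetric matrix is A = [[-9, -3, -6, -3], [-3, -3, 2, -1], [-6, 2, -12, -2], [-3, -1, -2, -1]].
Symmetric row and column elimination reduces A to a congruent diagonal form with pivots -9, -2, 0, 0.
So there are 2 negative, 2 zero pivots.
The rank is the number of nonzero pivots: 2.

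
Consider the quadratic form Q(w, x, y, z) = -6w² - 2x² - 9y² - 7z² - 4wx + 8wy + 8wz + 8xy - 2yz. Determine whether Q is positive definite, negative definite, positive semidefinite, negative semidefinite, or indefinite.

The symmetric matrix of Q is A = [[-6, -2, 4, 4], [-2, -2, 4, 0], [4, 4, -9, -1], [4, 0, -1, -7]].
Leading principal minors: Δ_1 = -6, Δ_2 = 8, Δ_3 = -8, Δ_4 = 16.
The signs alternate starting with Δ_1 < 0, so by Sylvester's criterion Q is negative definite.

negative definite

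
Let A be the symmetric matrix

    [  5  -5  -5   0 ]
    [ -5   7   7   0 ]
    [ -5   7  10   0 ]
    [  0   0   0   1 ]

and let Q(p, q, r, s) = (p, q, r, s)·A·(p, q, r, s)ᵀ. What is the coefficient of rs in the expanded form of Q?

0

The coefficient of rs is A[3,4] + A[4,3] = 2·0 = 0.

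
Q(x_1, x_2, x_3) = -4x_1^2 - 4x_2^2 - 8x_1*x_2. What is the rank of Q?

1

The symmetric matrix is A = [[-4, -4, 0], [-4, -4, 0], [0, 0, 0]].
Congruent diagonalization of A (simultaneous row and column reduction) yields pivots -4, 0, 0.
That gives 1 negative, 2 zero pivots.
The rank is the number of nonzero pivots: 1.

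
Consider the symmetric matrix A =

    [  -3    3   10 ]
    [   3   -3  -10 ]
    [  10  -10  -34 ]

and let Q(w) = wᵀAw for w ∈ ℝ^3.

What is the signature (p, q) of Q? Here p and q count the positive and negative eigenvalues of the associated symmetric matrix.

Applying the same elementary operations to the rows and columns of A produces a congruent diagonal matrix with entries -3, 0, -2/3.
So there are 2 negative, 1 zero pivots.

(0, 2)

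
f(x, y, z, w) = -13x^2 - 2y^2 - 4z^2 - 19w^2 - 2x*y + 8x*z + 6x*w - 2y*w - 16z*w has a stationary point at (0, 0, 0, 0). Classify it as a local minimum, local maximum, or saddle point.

local maximum

The Hessian at the origin is H = [[-26, -2, 8, 6], [-2, -4, 0, -2], [8, 0, -8, -16], [6, -2, -16, -38]].
Applying the same elementary operations to the rows and columns of H produces a congruent diagonal matrix with entries -26, -50/13, -136/25, -4/17.
Counting signs: 4 negative.
H is negative definite, so the origin is a strict local maximum.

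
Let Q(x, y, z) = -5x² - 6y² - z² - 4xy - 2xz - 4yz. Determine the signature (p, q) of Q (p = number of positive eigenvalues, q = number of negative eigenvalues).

The associated matrix is A = [[-5, -2, -1], [-2, -6, -2], [-1, -2, -1]].
Symmetric row and column elimination reduces A to a congruent diagonal form with pivots -5, -26/5, -4/13.
So there are 3 negative pivots.

(0, 3)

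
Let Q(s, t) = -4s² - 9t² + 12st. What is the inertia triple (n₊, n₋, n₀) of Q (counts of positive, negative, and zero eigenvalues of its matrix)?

(0, 1, 1)

The associated matrix is A = [[-4, 6], [6, -9]].
Row-reducing A symmetrically gives the diagonal entries -4, 0.
So there are 1 negative, 1 zero pivots.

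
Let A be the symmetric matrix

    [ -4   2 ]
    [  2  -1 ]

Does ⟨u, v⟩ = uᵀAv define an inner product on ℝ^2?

For the 2×2 matrix [[-4, 2], [2, -1]]: det = -4·-1 − (2)² = 0, trace = -5.
det = 0 so one eigenvalue is zero; the form is semidefinite with the sign of the trace.
⟨·,·⟩ is an inner product exactly when A is positive definite.

no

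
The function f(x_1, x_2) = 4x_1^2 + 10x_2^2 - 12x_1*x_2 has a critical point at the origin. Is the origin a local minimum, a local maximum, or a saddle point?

local minimum

The Hessian at the origin is H = [[8, -12], [-12, 20]].
det H = 8·20 − (-12)² = 16 > 0 and H[1,1] = 8 > 0, so H is positive definite.
Therefore the origin is a local minimum.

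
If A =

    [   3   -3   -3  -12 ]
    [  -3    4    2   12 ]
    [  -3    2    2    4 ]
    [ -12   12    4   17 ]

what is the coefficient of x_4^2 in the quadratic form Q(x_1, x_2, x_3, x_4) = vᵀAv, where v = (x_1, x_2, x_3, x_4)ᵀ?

17

The coefficient of x_4^2 is the diagonal entry A[4,4] = 17.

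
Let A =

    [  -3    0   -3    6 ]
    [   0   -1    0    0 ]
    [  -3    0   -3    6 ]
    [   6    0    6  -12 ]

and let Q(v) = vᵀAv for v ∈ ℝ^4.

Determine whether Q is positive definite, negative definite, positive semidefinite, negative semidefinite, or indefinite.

Congruent diagonalization of A (simultaneous row and column reduction) yields pivots -3, -1, 0, 0.
Counting signs: 2 negative, 2 zero.
Hence Q is negative semidefinite.

negative semidefinite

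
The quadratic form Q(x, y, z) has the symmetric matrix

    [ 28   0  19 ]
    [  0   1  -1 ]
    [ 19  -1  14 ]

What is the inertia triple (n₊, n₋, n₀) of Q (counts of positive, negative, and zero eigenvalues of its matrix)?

Row-reducing A symmetrically gives the diagonal entries 28, 1, 3/28.
Counting signs: 3 positive.

(3, 0, 0)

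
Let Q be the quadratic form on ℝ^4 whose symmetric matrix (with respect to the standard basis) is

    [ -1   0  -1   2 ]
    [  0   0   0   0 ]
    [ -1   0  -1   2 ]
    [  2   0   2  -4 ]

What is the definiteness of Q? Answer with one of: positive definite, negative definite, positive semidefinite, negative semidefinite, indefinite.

Applying the same elementary operations to the rows and columns of A produces a congruent diagonal matrix with entries -1, 0, 0, 0.
That gives 1 negative, 3 zero pivots.
Hence Q is negative semidefinite.

negative semidefinite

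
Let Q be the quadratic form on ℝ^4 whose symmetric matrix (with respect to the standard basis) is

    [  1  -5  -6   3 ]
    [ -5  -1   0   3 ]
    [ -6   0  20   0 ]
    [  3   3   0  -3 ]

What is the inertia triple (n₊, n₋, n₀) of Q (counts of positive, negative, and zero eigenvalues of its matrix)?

(3, 1, 0)

Row-reducing A symmetrically gives the diagonal entries 1, -26, 242/13, 6/121.
So there are 3 positive, 1 negative pivots.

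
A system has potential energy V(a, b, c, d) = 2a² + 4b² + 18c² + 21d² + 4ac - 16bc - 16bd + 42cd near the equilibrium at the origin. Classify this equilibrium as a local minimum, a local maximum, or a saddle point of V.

saddle point

The Hessian at the origin is H = [[4, 0, 4, 0], [0, 8, -16, -16], [4, -16, 36, 42], [0, -16, 42, 42]].
H is indefinite, so the origin is a saddle point.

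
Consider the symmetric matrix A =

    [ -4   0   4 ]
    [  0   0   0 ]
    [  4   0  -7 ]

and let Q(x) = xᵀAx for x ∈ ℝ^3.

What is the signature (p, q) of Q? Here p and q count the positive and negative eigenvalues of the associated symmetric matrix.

(0, 2)

Congruent diagonalization of A (simultaneous row and column reduction) yields pivots -4, 0, -3.
That gives 2 negative, 1 zero pivots.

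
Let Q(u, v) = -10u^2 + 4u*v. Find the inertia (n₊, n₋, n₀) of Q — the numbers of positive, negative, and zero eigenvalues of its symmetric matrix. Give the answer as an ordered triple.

The associated matrix is A = [[-10, 2], [2, 0]].
Congruent diagonalization of A (simultaneous row and column reduction) yields pivots -10, 2/5.
So there are 1 positive, 1 negative pivots.

(1, 1, 0)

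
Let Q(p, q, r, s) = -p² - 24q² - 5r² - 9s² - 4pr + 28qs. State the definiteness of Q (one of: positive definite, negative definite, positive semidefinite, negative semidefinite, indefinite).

The symmetric matrix of Q is A = [[-1, 0, -2, 0], [0, -24, 0, 14], [-2, 0, -5, 0], [0, 14, 0, -9]].
Leading principal minors: Δ_1 = -1, Δ_2 = 24, Δ_3 = -24, Δ_4 = 20.
The signs alternate starting with Δ_1 < 0, so by Sylvester's criterion Q is negative definite.

negative definite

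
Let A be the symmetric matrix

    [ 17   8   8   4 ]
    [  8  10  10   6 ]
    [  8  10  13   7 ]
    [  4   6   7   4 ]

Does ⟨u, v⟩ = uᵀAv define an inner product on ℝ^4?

yes

Leading principal minors: Δ_1 = 17, Δ_2 = 106, Δ_3 = 318, Δ_4 = 2.
All leading principal minors are positive, so by Sylvester's criterion Q is positive definite.
⟨·,·⟩ is an inner product exactly when A is positive definite.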